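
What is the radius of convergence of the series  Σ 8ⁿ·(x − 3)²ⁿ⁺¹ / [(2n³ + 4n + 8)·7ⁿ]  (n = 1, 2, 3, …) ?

R = √14/4

By the ratio test, |a_{n+1}/a_n| = [(2n³ + 4n + 8)/(2(n+1)³ + 4(n+1) + 8)] · 8/7 → 8/7.
Successive powers of (x − 3) differ by 2, so the series converges when |x − 3|² · 8/7 < 1, i.e. |x − 3| < √(7/8). So R = √14/4.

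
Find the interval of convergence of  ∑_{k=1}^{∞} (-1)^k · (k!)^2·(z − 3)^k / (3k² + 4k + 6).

{3}

The ratio of consecutive coefficients is (k+1)² · (3k² + 4k + 6)/(3(k+1)² + 4(k+1) + 6) → ∞.
The terms grow without bound for any (z − 3) ≠ 0, so R = 0 (convergence only at z = 3).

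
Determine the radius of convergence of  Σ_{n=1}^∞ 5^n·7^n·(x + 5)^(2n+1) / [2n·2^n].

R = √70/35

Ratio test: |a_{n+1}/a_n| = [2n/2(n+1)] · 5·7/2 → 35/2 as n → ∞.
Since the exponent of (x + 5) increases by 2 each term, convergence requires |x + 5|² < 2/35, hence R = √70/35.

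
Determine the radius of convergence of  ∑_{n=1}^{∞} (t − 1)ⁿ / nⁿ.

Root test: |a_n|^(1/n) = 1/n → 0.
Since the n-th root of |a_n| tends to 0, the series converges for all real t; R = ∞.

R = ∞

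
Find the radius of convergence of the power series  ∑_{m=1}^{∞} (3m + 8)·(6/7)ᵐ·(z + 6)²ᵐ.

Ratio test: |a_{m+1}/a_m| = [(3(m+1) + 8)/(3m + 8)] · 6/7 → 6/7 as m → ∞.
Since the exponent of (z + 6) increases by 2 each term, convergence requires |z + 6|² < 7/6, hence R = √42/6.

R = √42/6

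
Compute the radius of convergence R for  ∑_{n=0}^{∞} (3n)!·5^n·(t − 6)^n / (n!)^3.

R = 1/135

Ratio test: |a_{n+1}/a_n| = (3n+1)·(3n+2)·(3n+3)/(n+1)³ · 5 → 135 as n → ∞.
Thus R = 1/(135) = 1/135.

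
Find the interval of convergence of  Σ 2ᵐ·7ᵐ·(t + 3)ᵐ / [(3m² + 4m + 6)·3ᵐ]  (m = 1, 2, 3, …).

Ratio test: |a_{m+1}/a_m| = [(3m² + 4m + 6)/(3(m+1)² + 4(m+1) + 6)] · 2·7/3 → 14/3 as m → ∞.
Convergence for |t + 3| · 14/3 < 1, i.e. |t + 3| < 3/14. So R = 3/14.
Endpoint t = -39/14: the series is dominated by a constant times Σ 1/m², which converges (p = 2 > 1).
When t = -45/14, absolute convergence follows by limit comparison with Σ 1/m².

[-45/14, -39/14]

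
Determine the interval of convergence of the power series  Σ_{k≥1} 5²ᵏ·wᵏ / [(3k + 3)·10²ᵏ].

Apply the ratio test: |a_{k+1}| / |a_k| = [(3k + 3)/(3(k+1) + 3)] · 25/100, which tends to 1/4 as k → ∞.
Thus R = 1/(1/4) = 4.
When w = 4, comparison with the harmonic series Σ 1/k shows the series diverges.
Endpoint w = -4: convergence follows from the alternating series test (terms decrease monotonically to 0).

[-4, 4)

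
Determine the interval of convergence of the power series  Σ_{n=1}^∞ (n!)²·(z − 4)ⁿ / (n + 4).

The ratio of consecutive coefficients is (n+1)² · (n + 4)/((n+1) + 4) → ∞.
The terms grow without bound for any (z − 4) ≠ 0, so R = 0 (convergence only at z = 4).

{4}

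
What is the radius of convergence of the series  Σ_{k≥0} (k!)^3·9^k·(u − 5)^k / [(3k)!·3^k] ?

The ratio of consecutive coefficients is (k+1)³/[(3k+1)·(3k+2)·(3k+3)] · 9/3 → 1/9.
Hence the series converges for |u − 5| < 1/(1/9) = 9, so the radius of convergence is 9.

R = 9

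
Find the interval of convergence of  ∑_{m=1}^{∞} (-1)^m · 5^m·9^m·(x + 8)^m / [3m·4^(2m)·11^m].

(-536/45, -184/45]

By the ratio test, |a_{m+1}/a_m| = [3m/3(m+1)] · 5·9/(16·11) → 45/176.
The series converges when 45/176 · |x + 8| < 1, giving R = 176/45.
Endpoint x = -184/45: convergence follows from the alternating series test (terms decrease monotonically to 0).
Endpoint x = -536/45: comparison with the harmonic series Σ 1/m shows the series diverges.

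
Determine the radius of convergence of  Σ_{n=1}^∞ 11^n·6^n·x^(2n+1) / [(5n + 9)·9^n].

R = √66/22

The ratio of consecutive coefficients is [(5n + 9)/(5(n+1) + 9)] · 11·6/9 → 22/3.
Successive powers of x differ by 2, so the series converges when |x|² · 22/3 < 1, i.e. |x| < √(3/22). So R = √66/22.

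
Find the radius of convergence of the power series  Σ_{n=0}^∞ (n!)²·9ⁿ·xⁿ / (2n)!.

R = 4/9

Apply the ratio test: |a_{n+1}| / |a_n| = (n+1)²/[(2n+1)·(2n+2)] · 9, which tends to 9/4 as n → ∞.
Thus R = 1/(9/4) = 4/9.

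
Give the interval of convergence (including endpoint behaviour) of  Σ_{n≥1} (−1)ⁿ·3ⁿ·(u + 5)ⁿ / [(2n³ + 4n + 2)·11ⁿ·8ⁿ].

Ratio test: |a_{n+1}/a_n| = [(2n³ + 4n + 2)/(2(n+1)³ + 4(n+1) + 2)] · 3/(11·8) → 3/88 as n → ∞.
Thus R = 1/(3/88) = 88/3.
Check u = 73/3: the series is dominated by a constant times Σ 1/n³, which converges (p = 3 > 1).
Endpoint u = -103/3: the series is dominated by a constant times Σ 1/n³, which converges (p = 3 > 1).

[-103/3, 73/3]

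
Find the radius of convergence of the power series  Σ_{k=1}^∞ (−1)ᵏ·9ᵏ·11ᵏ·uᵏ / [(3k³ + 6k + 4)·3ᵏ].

By the ratio test, |a_{k+1}/a_k| = [(3k³ + 6k + 4)/(3(k+1)³ + 6(k+1) + 4)] · 9·11/3 → 33.
Hence the series converges for |u| < 1/(33) = 1/33, so the radius of convergence is 1/33.

R = 1/33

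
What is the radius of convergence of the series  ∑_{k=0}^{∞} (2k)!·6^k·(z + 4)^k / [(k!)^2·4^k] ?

R = 1/6

Ratio test: |a_{k+1}/a_k| = (2k+1)·(2k+2)/(k+1)² · 6/4 → 6 as k → ∞.
Convergence for |z + 4| · 6 < 1, i.e. |z + 4| < 1/6. So R = 1/6.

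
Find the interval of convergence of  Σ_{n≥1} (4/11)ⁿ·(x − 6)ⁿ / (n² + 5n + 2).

[13/4, 35/4]

Ratio test: |a_{n+1}/a_n| = [(n² + 5n + 2)/((n+1)² + 5(n+1) + 2)] · 4/11 → 4/11 as n → ∞.
The series converges when 4/11 · |x − 6| < 1, giving R = 11/4.
Check x = 35/4: the series is dominated by a constant times Σ 1/n², which converges (p = 2 > 1).
Check x = 13/4: the terms are on the order of 1/n², so the series converges absolutely by comparison with the p-series (p = 2 > 1).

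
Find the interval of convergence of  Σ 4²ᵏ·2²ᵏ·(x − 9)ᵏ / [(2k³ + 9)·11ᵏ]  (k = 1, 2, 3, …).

The ratio of consecutive coefficients is [(2k³ + 9)/(2(k+1)³ + 9)] · 16·4/11 → 64/11.
Thus R = 1/(64/11) = 11/64.
Check x = 587/64: the series is dominated by a constant times Σ 1/k³, which converges (p = 3 > 1).
Check x = 565/64: absolute convergence follows by limit comparison with Σ 1/k³.

[565/64, 587/64]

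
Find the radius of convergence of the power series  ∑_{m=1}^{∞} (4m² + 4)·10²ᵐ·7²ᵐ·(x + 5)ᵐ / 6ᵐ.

The ratio of consecutive coefficients is [(4(m+1)² + 4)/(4m² + 4)] · 100·49/6 → 2450/3.
Hence the series converges for |x + 5| < 1/(2450/3) = 3/2450, so the radius of convergence is 3/2450.

R = 3/2450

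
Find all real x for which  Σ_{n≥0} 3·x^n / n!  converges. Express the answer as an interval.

Ratio test: |a_{n+1}/a_n| = 3/3 · 1/(n+1) → 0 as n → ∞.
The limit is 0, so the series converges for all x; R = ∞.

(−∞, ∞)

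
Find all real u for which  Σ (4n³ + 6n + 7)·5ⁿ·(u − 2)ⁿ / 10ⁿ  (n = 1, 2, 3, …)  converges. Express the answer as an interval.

Apply the ratio test: |a_{n+1}| / |a_n| = [(4(n+1)³ + 6(n+1) + 7)/(4n³ + 6n + 7)] · 5/10, which tends to 1/2 as n → ∞.
Hence the series converges for |u − 2| < 1/(1/2) = 2, so the radius of convergence is 2.
At u = 4: the terms have absolute value of order n³, which does not tend to 0, so the series diverges by the divergence test.
When u = 0, the terms do not tend to 0, so the series diverges.

(0, 4)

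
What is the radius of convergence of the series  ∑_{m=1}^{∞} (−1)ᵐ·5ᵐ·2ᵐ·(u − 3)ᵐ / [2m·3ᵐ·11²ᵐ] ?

Ratio test: |a_{m+1}/a_m| = [2m/2(m+1)] · 5·2/(3·121) → 10/363 as m → ∞.
Convergence for |u − 3| · 10/363 < 1, i.e. |u − 3| < 363/10. So R = 363/10.

R = 363/10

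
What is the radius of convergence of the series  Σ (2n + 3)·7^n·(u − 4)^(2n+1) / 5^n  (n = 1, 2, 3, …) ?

By the ratio test, |a_{n+1}/a_n| = [(2(n+1) + 3)/(2n + 3)] · 7/5 → 7/5.
Successive powers of (u − 4) differ by 2, so the series converges when |u − 4|² · 7/5 < 1, i.e. |u − 4| < √(5/7). So R = √35/7.

R = √35/7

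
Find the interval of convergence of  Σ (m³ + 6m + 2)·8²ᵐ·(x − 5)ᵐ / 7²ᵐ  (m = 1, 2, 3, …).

(271/64, 369/64)

Apply the ratio test: |a_{m+1}| / |a_m| = [((m+1)³ + 6(m+1) + 2)/(m³ + 6m + 2)] · 64/49, which tends to 64/49 as m → ∞.
The series converges when 64/49 · |x − 5| < 1, giving R = 49/64.
At x = 369/64: the m-th term does not approach 0; divergence by the term test.
At x = 271/64: the m-th term does not approach 0; divergence by the term test.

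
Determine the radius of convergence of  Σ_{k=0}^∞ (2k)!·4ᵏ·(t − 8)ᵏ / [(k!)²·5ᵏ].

Apply the ratio test: |a_{k+1}| / |a_k| = (2k+1)·(2k+2)/(k+1)² · 4/5, which tends to 16/5 as k → ∞.
Convergence for |t − 8| · 16/5 < 1, i.e. |t − 8| < 5/16. So R = 5/16.

R = 5/16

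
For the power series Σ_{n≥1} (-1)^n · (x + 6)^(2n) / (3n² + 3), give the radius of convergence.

R = 1

Apply the ratio test: |a_{n+1}| / |a_n| = (3n² + 3)/(3(n+1)² + 3), which tends to 1 as n → ∞.
Writing y = (x + 6)², the series in y has radius 1, so |x + 6| < √(1) = 1 and R = 1.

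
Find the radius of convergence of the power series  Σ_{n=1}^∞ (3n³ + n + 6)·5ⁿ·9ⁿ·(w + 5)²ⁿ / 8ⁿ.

R = 2√10/15

By the ratio test, |a_{n+1}/a_n| = [(3(n+1)³ + (n+1) + 6)/(3n³ + n + 6)] · 5·9/8 → 45/8.
Writing y = (w + 5)², the series in y has radius 8/45, so |w + 5| < √(8/45) and R = 2√10/15.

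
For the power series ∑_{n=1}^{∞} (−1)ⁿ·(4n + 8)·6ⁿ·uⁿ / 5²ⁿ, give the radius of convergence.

Apply the ratio test: |a_{n+1}| / |a_n| = [(4(n+1) + 8)/(4n + 8)] · 6/25, which tends to 6/25 as n → ∞.
Convergence for |u| · 6/25 < 1, i.e. |u| < 25/6. So R = 25/6.

R = 25/6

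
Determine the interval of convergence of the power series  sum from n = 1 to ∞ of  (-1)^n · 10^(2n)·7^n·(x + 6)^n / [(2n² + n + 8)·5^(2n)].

[-169/28, -167/28]

Ratio test: |a_{n+1}/a_n| = [(2n² + n + 8)/(2(n+1)² + (n+1) + 8)] · 100·7/25 → 28 as n → ∞.
Hence the series converges for |x + 6| < 1/(28) = 1/28, so the radius of convergence is 1/28.
Check x = -167/28: the series is dominated by a constant times Σ 1/n², which converges (p = 2 > 1).
At x = -169/28: the series is dominated by a constant times Σ 1/n², which converges (p = 2 > 1).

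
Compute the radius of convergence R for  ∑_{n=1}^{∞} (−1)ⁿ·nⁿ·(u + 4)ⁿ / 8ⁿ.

R = 0

Root test: |a_n|^(1/n) = n/8 → ∞.
The root grows without bound, so R = 0 (convergence only at u = -4).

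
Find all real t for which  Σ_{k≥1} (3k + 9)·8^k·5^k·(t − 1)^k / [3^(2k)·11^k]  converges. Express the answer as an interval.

(-59/40, 139/40)

The ratio of consecutive coefficients is [(3(k+1) + 9)/(3k + 9)] · 8·5/(9·11) → 40/99.
Hence the series converges for |t − 1| < 1/(40/99) = 99/40, so the radius of convergence is 99/40.
Check t = 139/40: the terms have absolute value of order k, which does not tend to 0, so the series diverges by the divergence test.
Endpoint t = -59/40: the terms do not tend to 0, so the series diverges.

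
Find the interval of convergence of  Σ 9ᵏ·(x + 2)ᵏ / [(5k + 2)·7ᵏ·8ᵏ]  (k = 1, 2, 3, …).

[-74/9, 38/9)

By the ratio test, |a_{k+1}/a_k| = [(5k + 2)/(5(k+1) + 2)] · 9/(7·8) → 9/56.
Convergence for |x + 2| · 9/56 < 1, i.e. |x + 2| < 56/9. So R = 56/9.
At x = 38/9: comparison with the harmonic series Σ 1/k shows the series diverges.
Check x = -74/9: an alternating series whose terms decrease to 0 in absolute value, so it converges by the Leibniz criterion.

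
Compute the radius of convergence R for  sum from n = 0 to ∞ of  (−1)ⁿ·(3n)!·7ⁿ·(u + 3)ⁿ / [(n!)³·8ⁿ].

R = 8/189

The ratio of consecutive coefficients is (3n+1)·(3n+2)·(3n+3)/(n+1)³ · 7/8 → 189/8.
The series converges when 189/8 · |u + 3| < 1, giving R = 8/189.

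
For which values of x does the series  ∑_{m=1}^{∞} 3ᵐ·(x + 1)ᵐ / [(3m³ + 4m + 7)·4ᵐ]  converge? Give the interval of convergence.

By the ratio test, |a_{m+1}/a_m| = [(3m³ + 4m + 7)/(3(m+1)³ + 4(m+1) + 7)] · 3/4 → 3/4.
Thus R = 1/(3/4) = 4/3.
Endpoint x = 1/3: absolute convergence follows by limit comparison with Σ 1/m³.
When x = -7/3, absolute convergence follows by limit comparison with Σ 1/m³.

[-7/3, 1/3]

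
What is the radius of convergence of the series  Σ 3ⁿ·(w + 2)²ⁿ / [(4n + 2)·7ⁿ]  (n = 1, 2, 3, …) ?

Ratio test: |a_{n+1}/a_n| = [(4n + 2)/(4(n+1) + 2)] · 3/7 → 3/7 as n → ∞.
Successive powers of (w + 2) differ by 2, so the series converges when |w + 2|² · 3/7 < 1, i.e. |w + 2| < √(7/3). So R = √21/3.

R = √21/3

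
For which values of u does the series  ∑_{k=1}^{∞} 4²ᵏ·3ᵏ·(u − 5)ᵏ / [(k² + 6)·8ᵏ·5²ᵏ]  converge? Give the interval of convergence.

[5/6, 55/6]

By the ratio test, |a_{k+1}/a_k| = [(k² + 6)/((k+1)² + 6)] · 16·3/(8·25) → 6/25.
Thus R = 1/(6/25) = 25/6.
When u = 55/6, the series is dominated by a constant times Σ 1/k², which converges (p = 2 > 1).
At u = 5/6: the terms are on the order of 1/k², so the series converges absolutely by comparison with the p-series (p = 2 > 1).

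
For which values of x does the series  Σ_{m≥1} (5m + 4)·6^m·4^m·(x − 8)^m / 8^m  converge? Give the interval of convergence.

(23/3, 25/3)

By the ratio test, |a_{m+1}/a_m| = [(5(m+1) + 4)/(5m + 4)] · 6·4/8 → 3.
Hence the series converges for |x − 8| < 1/(3) = 1/3, so the radius of convergence is 1/3.
At x = 25/3: the terms do not tend to 0, so the series diverges.
At x = 23/3: the m-th term does not approach 0; divergence by the term test.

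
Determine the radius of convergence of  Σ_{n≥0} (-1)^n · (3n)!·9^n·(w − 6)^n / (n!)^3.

R = 1/243

By the ratio test, |a_{n+1}/a_n| = (3n+1)·(3n+2)·(3n+3)/(n+1)³ · 9 → 243.
Convergence for |w − 6| · 243 < 1, i.e. |w − 6| < 1/243. So R = 1/243.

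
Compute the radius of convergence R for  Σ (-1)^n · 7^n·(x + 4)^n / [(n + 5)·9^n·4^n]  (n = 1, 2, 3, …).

The ratio of consecutive coefficients is [(n + 5)/((n+1) + 5)] · 7/(9·4) → 7/36.
The series converges when 7/36 · |x + 4| < 1, giving R = 36/7.

R = 36/7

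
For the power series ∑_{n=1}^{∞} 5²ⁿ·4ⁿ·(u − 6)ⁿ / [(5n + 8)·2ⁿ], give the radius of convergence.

Apply the ratio test: |a_{n+1}| / |a_n| = [(5n + 8)/(5(n+1) + 8)] · 25·4/2, which tends to 50 as n → ∞.
Thus R = 1/(50) = 1/50.

R = 1/50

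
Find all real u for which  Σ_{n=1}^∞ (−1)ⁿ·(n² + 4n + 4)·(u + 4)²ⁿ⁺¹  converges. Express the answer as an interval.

(-5, -3)

By the ratio test, |a_{n+1}/a_n| = ((n+1)² + 4(n+1) + 4)/(n² + 4n + 4) → 1.
Since the exponent of (u + 4) increases by 2 each term, convergence requires |u + 4|² < 1, hence R = 1.
Check u = -3: the terms have absolute value of order n², which does not tend to 0, so the series diverges by the divergence test.
When u = -5, the terms do not tend to 0, so the series diverges.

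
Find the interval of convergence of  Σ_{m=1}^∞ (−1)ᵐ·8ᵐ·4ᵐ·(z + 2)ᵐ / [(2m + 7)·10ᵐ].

By the ratio test, |a_{m+1}/a_m| = [(2m + 7)/(2(m+1) + 7)] · 8·4/10 → 16/5.
Convergence for |z + 2| · 16/5 < 1, i.e. |z + 2| < 5/16. So R = 5/16.
At z = -27/16: an alternating series whose terms decrease to 0 in absolute value, so it converges by the Leibniz criterion.
When z = -37/16, comparison with the harmonic series Σ 1/m shows the series diverges.

(-37/16, -27/16]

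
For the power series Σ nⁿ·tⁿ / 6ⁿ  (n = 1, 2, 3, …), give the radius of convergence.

Root test: |a_n|^(1/n) = n/6 → ∞.
The root grows without bound, so R = 0 (convergence only at t = 0).

R = 0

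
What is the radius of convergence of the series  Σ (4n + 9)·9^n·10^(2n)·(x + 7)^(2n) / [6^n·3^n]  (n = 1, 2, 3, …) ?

R = √2/10

Apply the ratio test: |a_{n+1}| / |a_n| = [(4(n+1) + 9)/(4n + 9)] · 9·100/(6·3), which tends to 50 as n → ∞.
Successive powers of (x + 7) differ by 2, so the series converges when |x + 7|² · 50 < 1, i.e. |x + 7| < √(1/50). So R = √2/10.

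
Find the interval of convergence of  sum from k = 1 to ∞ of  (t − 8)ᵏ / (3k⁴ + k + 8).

[7, 9]

The ratio of consecutive coefficients is (3k⁴ + k + 8)/(3(k+1)⁴ + (k+1) + 8) → 1.
Convergence for |t − 8| < 1, so R = 1.
Check t = 9: the terms are on the order of 1/k⁴, so the series converges absolutely by comparison with the p-series (p = 4 > 1).
Endpoint t = 7: the terms are on the order of 1/k⁴, so the series converges absolutely by comparison with the p-series (p = 4 > 1).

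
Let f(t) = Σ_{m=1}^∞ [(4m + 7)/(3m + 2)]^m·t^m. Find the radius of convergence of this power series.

Applying the root test, |a_m|^(1/m) = (4m + 7)/(3m + 2) → 4/3.
The series converges when 4/3 · |t| < 1, giving R = 3/4.

R = 3/4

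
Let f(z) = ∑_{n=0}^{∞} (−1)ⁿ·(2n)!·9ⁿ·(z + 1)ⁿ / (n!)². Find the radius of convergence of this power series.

The ratio of consecutive coefficients is (2n+1)·(2n+2)/(n+1)² · 9 → 36.
Convergence for |z + 1| · 36 < 1, i.e. |z + 1| < 1/36. So R = 1/36.

R = 1/36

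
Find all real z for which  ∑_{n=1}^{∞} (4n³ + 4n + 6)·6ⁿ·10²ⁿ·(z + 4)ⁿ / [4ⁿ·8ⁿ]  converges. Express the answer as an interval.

(-304/75, -296/75)

The ratio of consecutive coefficients is [(4(n+1)³ + 4(n+1) + 6)/(4n³ + 4n + 6)] · 6·100/(4·8) → 75/4.
Hence the series converges for |z + 4| < 1/(75/4) = 4/75, so the radius of convergence is 4/75.
Check z = -296/75: the terms do not tend to 0, so the series diverges.
Endpoint z = -304/75: the terms do not tend to 0, so the series diverges.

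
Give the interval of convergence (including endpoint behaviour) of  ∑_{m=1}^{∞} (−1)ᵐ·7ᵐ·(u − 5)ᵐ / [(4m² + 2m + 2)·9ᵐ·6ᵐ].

Apply the ratio test: |a_{m+1}| / |a_m| = [(4m² + 2m + 2)/(4(m+1)² + 2(m+1) + 2)] · 7/(9·6), which tends to 7/54 as m → ∞.
The series converges when 7/54 · |u − 5| < 1, giving R = 54/7.
Check u = 89/7: the terms are on the order of 1/m², so the series converges absolutely by comparison with the p-series (p = 2 > 1).
Check u = -19/7: the series is dominated by a constant times Σ 1/m², which converges (p = 2 > 1).

[-19/7, 89/7]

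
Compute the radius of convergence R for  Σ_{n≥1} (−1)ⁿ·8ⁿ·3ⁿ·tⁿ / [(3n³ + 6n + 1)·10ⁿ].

Apply the ratio test: |a_{n+1}| / |a_n| = [(3n³ + 6n + 1)/(3(n+1)³ + 6(n+1) + 1)] · 8·3/10, which tends to 12/5 as n → ∞.
The series converges when 12/5 · |t| < 1, giving R = 5/12.

R = 5/12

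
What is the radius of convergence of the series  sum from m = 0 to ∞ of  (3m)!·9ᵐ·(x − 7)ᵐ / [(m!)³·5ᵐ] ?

Apply the ratio test: |a_{m+1}| / |a_m| = (3m+1)·(3m+2)·(3m+3)/(m+1)³ · 9/5, which tends to 243/5 as m → ∞.
The series converges when 243/5 · |x − 7| < 1, giving R = 5/243.

R = 5/243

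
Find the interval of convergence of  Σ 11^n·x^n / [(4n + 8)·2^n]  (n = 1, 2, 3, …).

[-2/11, 2/11)

Ratio test: |a_{n+1}/a_n| = [(4n + 8)/(4(n+1) + 8)] · 11/2 → 11/2 as n → ∞.
Convergence for |x| · 11/2 < 1, i.e. |x| < 2/11. So R = 2/11.
At x = 2/11: the terms are asymptotic to a nonzero constant times 1/n, so the series diverges by limit comparison with Σ 1/n.
Endpoint x = -2/11: an alternating series whose terms decrease to 0 in absolute value, so it converges by the Leibniz criterion.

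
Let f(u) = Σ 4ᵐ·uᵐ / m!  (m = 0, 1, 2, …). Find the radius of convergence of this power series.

R = ∞

The ratio of consecutive coefficients is 4 · 1/(m+1) → 0.
The limit is 0, so the series converges for all u; R = ∞.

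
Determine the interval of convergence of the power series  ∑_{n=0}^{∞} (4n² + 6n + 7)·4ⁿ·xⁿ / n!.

Apply the ratio test: |a_{n+1}| / |a_n| = (4(n+1)² + 6(n+1) + 7)/(4n² + 6n + 7) · 4 · 1/(n+1), which tends to 0 as n → ∞.
Since the limit is 0 < 1 for every x, the series converges on all of ℝ and R = ∞.

(−∞, ∞)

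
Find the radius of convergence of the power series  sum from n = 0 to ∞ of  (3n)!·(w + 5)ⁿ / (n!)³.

Ratio test: |a_{n+1}/a_n| = (3n+1)·(3n+2)·(3n+3)/(n+1)³ → 27 as n → ∞.
Thus R = 1/(27) = 1/27.

R = 1/27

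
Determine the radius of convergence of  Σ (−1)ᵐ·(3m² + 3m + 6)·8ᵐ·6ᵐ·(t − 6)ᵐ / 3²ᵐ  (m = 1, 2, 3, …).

R = 3/16

By the ratio test, |a_{m+1}/a_m| = [(3(m+1)² + 3(m+1) + 6)/(3m² + 3m + 6)] · 8·6/9 → 16/3.
Thus R = 1/(16/3) = 3/16.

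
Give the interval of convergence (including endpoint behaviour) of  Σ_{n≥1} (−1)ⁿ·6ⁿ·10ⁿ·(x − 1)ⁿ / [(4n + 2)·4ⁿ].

Apply the ratio test: |a_{n+1}| / |a_n| = [(4n + 2)/(4(n+1) + 2)] · 6·10/4, which tends to 15 as n → ∞.
Convergence for |x − 1| · 15 < 1, i.e. |x − 1| < 1/15. So R = 1/15.
Check x = 16/15: convergence follows from the alternating series test (terms decrease monotonically to 0).
Check x = 14/15: comparison with the harmonic series Σ 1/n shows the series diverges.

(14/15, 16/15]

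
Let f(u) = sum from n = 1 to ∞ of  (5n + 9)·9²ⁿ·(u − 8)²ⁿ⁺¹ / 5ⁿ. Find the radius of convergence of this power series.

Apply the ratio test: |a_{n+1}| / |a_n| = [(5(n+1) + 9)/(5n + 9)] · 81/5, which tends to 81/5 as n → ∞.
Since the exponent of (u − 8) increases by 2 each term, convergence requires |u − 8|² < 5/81, hence R = √5/9.

R = √5/9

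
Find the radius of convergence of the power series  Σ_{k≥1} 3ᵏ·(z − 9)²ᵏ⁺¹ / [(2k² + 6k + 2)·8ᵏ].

The ratio of consecutive coefficients is [(2k² + 6k + 2)/(2(k+1)² + 6(k+1) + 2)] · 3/8 → 3/8.
Successive powers of (z − 9) differ by 2, so the series converges when |z − 9|² · 3/8 < 1, i.e. |z − 9| < √(8/3). So R = 2√6/3.

R = 2√6/3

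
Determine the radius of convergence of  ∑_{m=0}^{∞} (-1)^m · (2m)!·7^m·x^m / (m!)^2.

R = 1/28

Apply the ratio test: |a_{m+1}| / |a_m| = (2m+1)·(2m+2)/(m+1)² · 7, which tends to 28 as m → ∞.
The series converges when 28 · |x| < 1, giving R = 1/28.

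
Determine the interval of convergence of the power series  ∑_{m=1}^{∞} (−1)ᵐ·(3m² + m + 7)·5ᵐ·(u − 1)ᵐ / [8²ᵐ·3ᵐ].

(-187/5, 197/5)

By the ratio test, |a_{m+1}/a_m| = [(3(m+1)² + (m+1) + 7)/(3m² + m + 7)] · 5/(64·3) → 5/192.
Hence the series converges for |u − 1| < 1/(5/192) = 192/5, so the radius of convergence is 192/5.
Check u = 197/5: the terms have absolute value of order m², which does not tend to 0, so the series diverges by the divergence test.
Check u = -187/5: the terms have absolute value of order m², which does not tend to 0, so the series diverges by the divergence test.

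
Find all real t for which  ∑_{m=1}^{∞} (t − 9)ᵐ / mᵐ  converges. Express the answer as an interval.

By the Cauchy root test, |a_m|^(1/m) = 1/m → 0.
Since the m-th root of |a_m| tends to 0, the series converges for all real t; R = ∞.

(−∞, ∞)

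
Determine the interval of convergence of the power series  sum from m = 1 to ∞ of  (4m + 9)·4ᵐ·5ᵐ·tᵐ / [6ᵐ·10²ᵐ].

(-30, 30)

By the ratio test, |a_{m+1}/a_m| = [(4(m+1) + 9)/(4m + 9)] · 4·5/(6·100) → 1/30.
Hence the series converges for |t| < 1/(1/30) = 30, so the radius of convergence is 30.
At t = 30: the terms have absolute value of order m, which does not tend to 0, so the series diverges by the divergence test.
When t = -30, the terms have absolute value of order m, which does not tend to 0, so the series diverges by the divergence test.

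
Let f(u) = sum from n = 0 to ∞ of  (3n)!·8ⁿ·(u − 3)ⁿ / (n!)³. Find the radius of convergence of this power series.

The ratio of consecutive coefficients is (3n+1)·(3n+2)·(3n+3)/(n+1)³ · 8 → 216.
Hence the series converges for |u − 3| < 1/(216) = 1/216, so the radius of convergence is 1/216.

R = 1/216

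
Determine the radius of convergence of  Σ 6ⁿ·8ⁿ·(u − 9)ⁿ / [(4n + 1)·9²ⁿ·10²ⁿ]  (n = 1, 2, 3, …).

The ratio of consecutive coefficients is [(4n + 1)/(4(n+1) + 1)] · 6·8/(81·100) → 4/675.
Thus R = 1/(4/675) = 675/4.

R = 675/4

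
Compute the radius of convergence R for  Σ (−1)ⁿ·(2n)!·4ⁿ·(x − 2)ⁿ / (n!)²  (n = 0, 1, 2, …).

R = 1/16

The ratio of consecutive coefficients is (2n+1)·(2n+2)/(n+1)² · 4 → 16.
The series converges when 16 · |x − 2| < 1, giving R = 1/16.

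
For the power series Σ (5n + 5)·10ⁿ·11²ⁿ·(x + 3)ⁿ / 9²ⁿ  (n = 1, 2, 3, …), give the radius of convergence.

R = 81/1210

The ratio of consecutive coefficients is [(5(n+1) + 5)/(5n + 5)] · 10·121/81 → 1210/81.
Hence the series converges for |x + 3| < 1/(1210/81) = 81/1210, so the radius of convergence is 81/1210.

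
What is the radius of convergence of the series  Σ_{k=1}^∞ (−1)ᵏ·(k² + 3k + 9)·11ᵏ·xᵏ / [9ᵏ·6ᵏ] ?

R = 54/11

Ratio test: |a_{k+1}/a_k| = [((k+1)² + 3(k+1) + 9)/(k² + 3k + 9)] · 11/(9·6) → 11/54 as k → ∞.
Thus R = 1/(11/54) = 54/11.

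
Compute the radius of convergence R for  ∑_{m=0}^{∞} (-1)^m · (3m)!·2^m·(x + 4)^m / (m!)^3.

R = 1/54

By the ratio test, |a_{m+1}/a_m| = (3m+1)·(3m+2)·(3m+3)/(m+1)³ · 2 → 54.
Hence the series converges for |x + 4| < 1/(54) = 1/54, so the radius of convergence is 1/54.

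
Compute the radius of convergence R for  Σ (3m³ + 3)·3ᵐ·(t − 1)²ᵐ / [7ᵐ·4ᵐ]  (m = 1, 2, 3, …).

The ratio of consecutive coefficients is [(3(m+1)³ + 3)/(3m³ + 3)] · 3/(7·4) → 3/28.
Since the exponent of (t − 1) increases by 2 each term, convergence requires |t − 1|² < 28/3, hence R = 2√21/3.

R = 2√21/3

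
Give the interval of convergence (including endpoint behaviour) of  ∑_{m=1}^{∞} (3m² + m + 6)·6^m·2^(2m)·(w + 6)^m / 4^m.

(-37/6, -35/6)

By the ratio test, |a_{m+1}/a_m| = [(3(m+1)² + (m+1) + 6)/(3m² + m + 6)] · 6·4/4 → 6.
Convergence for |w + 6| · 6 < 1, i.e. |w + 6| < 1/6. So R = 1/6.
At w = -35/6: the terms do not tend to 0, so the series diverges.
At w = -37/6: the terms do not tend to 0, so the series diverges.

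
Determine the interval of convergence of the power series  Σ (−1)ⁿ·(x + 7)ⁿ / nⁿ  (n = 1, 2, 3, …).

By the Cauchy root test, |a_n|^(1/n) = 1/n → 0.
Since the n-th root of |a_n| tends to 0, the series converges for all real x; R = ∞.

(−∞, ∞)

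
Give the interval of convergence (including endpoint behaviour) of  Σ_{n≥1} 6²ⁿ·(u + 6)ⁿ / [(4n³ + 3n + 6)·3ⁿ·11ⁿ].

The ratio of consecutive coefficients is [(4n³ + 3n + 6)/(4(n+1)³ + 3(n+1) + 6)] · 36/(3·11) → 12/11.
Thus R = 1/(12/11) = 11/12.
When u = -61/12, the terms are on the order of 1/n³, so the series converges absolutely by comparison with the p-series (p = 3 > 1).
When u = -83/12, the terms are on the order of 1/n³, so the series converges absolutely by comparison with the p-series (p = 3 > 1).

[-83/12, -61/12]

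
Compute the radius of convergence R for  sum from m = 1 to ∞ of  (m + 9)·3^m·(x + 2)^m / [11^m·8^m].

R = 88/3

Apply the ratio test: |a_{m+1}| / |a_m| = [((m+1) + 9)/(m + 9)] · 3/(11·8), which tends to 3/88 as m → ∞.
Thus R = 1/(3/88) = 88/3.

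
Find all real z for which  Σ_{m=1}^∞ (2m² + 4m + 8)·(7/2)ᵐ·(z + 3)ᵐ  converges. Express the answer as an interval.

By the ratio test, |a_{m+1}/a_m| = [(2(m+1)² + 4(m+1) + 8)/(2m² + 4m + 8)] · 7/2 → 7/2.
Convergence for |z + 3| · 7/2 < 1, i.e. |z + 3| < 2/7. So R = 2/7.
When z = -19/7, the terms have absolute value of order m², which does not tend to 0, so the series diverges by the divergence test.
When z = -23/7, the terms have absolute value of order m², which does not tend to 0, so the series diverges by the divergence test.

(-23/7, -19/7)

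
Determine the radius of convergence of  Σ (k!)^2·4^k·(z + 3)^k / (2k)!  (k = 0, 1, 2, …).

R = 1

By the ratio test, |a_{k+1}/a_k| = (k+1)²/[(2k+1)·(2k+2)] · 4 → 1.
Convergence for |z + 3| < 1, so R = 1.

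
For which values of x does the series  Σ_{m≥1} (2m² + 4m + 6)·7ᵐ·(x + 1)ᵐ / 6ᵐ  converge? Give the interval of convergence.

Ratio test: |a_{m+1}/a_m| = [(2(m+1)² + 4(m+1) + 6)/(2m² + 4m + 6)] · 7/6 → 7/6 as m → ∞.
Thus R = 1/(7/6) = 6/7.
When x = -1/7, the terms do not tend to 0, so the series diverges.
At x = -13/7: the m-th term does not approach 0; divergence by the term test.

(-13/7, -1/7)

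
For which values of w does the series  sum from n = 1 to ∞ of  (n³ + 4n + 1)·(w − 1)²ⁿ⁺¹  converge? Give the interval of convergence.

By the ratio test, |a_{n+1}/a_n| = ((n+1)³ + 4(n+1) + 1)/(n³ + 4n + 1) → 1.
Since the exponent of (w − 1) increases by 2 each term, convergence requires |w − 1|² < 1, hence R = 1.
Check w = 2: the n-th term does not approach 0; divergence by the term test.
At w = 0: the terms do not tend to 0, so the series diverges.

(0, 2)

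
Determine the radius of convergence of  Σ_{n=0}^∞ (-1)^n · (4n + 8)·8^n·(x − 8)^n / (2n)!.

The ratio of consecutive coefficients is (4(n+1) + 8)/(4n + 8) · 8 · 1/[(2n+1)·(2n+2)] → 0.
The limit is 0, so the series converges for all x; R = ∞.

R = ∞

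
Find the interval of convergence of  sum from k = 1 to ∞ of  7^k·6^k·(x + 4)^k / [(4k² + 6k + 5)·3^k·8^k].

[-32/7, -24/7]

The ratio of consecutive coefficients is [(4k² + 6k + 5)/(4(k+1)² + 6(k+1) + 5)] · 7·6/(3·8) → 7/4.
Hence the series converges for |x + 4| < 1/(7/4) = 4/7, so the radius of convergence is 4/7.
Check x = -24/7: the series is dominated by a constant times Σ 1/k², which converges (p = 2 > 1).
Endpoint x = -32/7: the terms are on the order of 1/k², so the series converges absolutely by comparison with the p-series (p = 2 > 1).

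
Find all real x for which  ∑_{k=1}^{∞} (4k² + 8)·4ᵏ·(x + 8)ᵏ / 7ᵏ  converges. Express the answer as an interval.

(-39/4, -25/4)

Apply the ratio test: |a_{k+1}| / |a_k| = [(4(k+1)² + 8)/(4k² + 8)] · 4/7, which tends to 4/7 as k → ∞.
Hence the series converges for |x + 8| < 1/(4/7) = 7/4, so the radius of convergence is 7/4.
Check x = -25/4: the terms do not tend to 0, so the series diverges.
Check x = -39/4: the terms do not tend to 0, so the series diverges.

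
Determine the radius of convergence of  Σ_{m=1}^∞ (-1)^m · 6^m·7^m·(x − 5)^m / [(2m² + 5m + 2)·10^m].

By the ratio test, |a_{m+1}/a_m| = [(2m² + 5m + 2)/(2(m+1)² + 5(m+1) + 2)] · 6·7/10 → 21/5.
Hence the series converges for |x − 5| < 1/(21/5) = 5/21, so the radius of convergence is 5/21.

R = 5/21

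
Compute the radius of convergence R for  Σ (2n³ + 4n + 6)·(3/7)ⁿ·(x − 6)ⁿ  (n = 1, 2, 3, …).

R = 7/3

Ratio test: |a_{n+1}/a_n| = [(2(n+1)³ + 4(n+1) + 6)/(2n³ + 4n + 6)] · 3/7 → 3/7 as n → ∞.
Thus R = 1/(3/7) = 7/3.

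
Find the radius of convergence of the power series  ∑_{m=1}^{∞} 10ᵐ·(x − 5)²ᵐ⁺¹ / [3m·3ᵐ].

By the ratio test, |a_{m+1}/a_m| = [3m/3(m+1)] · 10/3 → 10/3.
Writing y = (x − 5)², the series in y has radius 3/10, so |x − 5| < √(3/10) and R = √30/10.

R = √30/10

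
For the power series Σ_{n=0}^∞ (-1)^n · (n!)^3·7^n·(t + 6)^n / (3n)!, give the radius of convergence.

Apply the ratio test: |a_{n+1}| / |a_n| = (n+1)³/[(3n+1)·(3n+2)·(3n+3)] · 7, which tends to 7/27 as n → ∞.
The series converges when 7/27 · |t + 6| < 1, giving R = 27/7.

R = 27/7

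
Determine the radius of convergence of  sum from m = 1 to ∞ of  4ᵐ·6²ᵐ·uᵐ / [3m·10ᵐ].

R = 5/72

The ratio of consecutive coefficients is [3m/3(m+1)] · 4·36/10 → 72/5.
Convergence for |u| · 72/5 < 1, i.e. |u| < 5/72. So R = 5/72.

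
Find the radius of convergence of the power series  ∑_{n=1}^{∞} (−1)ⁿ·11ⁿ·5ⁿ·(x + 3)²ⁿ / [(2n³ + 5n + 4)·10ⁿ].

Apply the ratio test: |a_{n+1}| / |a_n| = [(2n³ + 5n + 4)/(2(n+1)³ + 5(n+1) + 4)] · 11·5/10, which tends to 11/2 as n → ∞.
Successive powers of (x + 3) differ by 2, so the series converges when |x + 3|² · 11/2 < 1, i.e. |x + 3| < √(2/11). So R = √22/11.

R = √22/11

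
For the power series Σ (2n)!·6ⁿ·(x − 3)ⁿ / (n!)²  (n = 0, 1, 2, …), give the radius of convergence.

R = 1/24

Ratio test: |a_{n+1}/a_n| = (2n+1)·(2n+2)/(n+1)² · 6 → 24 as n → ∞.
Convergence for |x − 3| · 24 < 1, i.e. |x − 3| < 1/24. So R = 1/24.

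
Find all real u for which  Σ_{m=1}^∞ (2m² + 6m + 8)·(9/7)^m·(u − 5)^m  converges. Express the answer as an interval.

Ratio test: |a_{m+1}/a_m| = [(2(m+1)² + 6(m+1) + 8)/(2m² + 6m + 8)] · 9/7 → 9/7 as m → ∞.
Thus R = 1/(9/7) = 7/9.
Endpoint u = 52/9: the m-th term does not approach 0; divergence by the term test.
Endpoint u = 38/9: the terms do not tend to 0, so the series diverges.

(38/9, 52/9)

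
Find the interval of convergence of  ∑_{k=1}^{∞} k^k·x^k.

{0}

By the Cauchy root test, |a_k|^(1/k) = k → ∞.
Since the k-th root of |a_k| is unbounded, the series converges only at x = 0; R = 0.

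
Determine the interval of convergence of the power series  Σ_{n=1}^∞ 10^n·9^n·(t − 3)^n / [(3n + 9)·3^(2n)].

[29/10, 31/10)

By the ratio test, |a_{n+1}/a_n| = [(3n + 9)/(3(n+1) + 9)] · 10·9/9 → 10.
The series converges when 10 · |t − 3| < 1, giving R = 1/10.
Check t = 31/10: comparison with the harmonic series Σ 1/n shows the series diverges.
When t = 29/10, an alternating series whose terms decrease to 0 in absolute value, so it converges by the Leibniz criterion.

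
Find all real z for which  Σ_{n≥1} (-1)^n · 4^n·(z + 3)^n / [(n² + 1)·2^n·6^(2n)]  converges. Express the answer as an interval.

[-21, 15]

Ratio test: |a_{n+1}/a_n| = [(n² + 1)/((n+1)² + 1)] · 4/(2·36) → 1/18 as n → ∞.
Convergence for |z + 3| · 1/18 < 1, i.e. |z + 3| < 18. So R = 18.
Check z = 15: the series is dominated by a constant times Σ 1/n², which converges (p = 2 > 1).
When z = -21, the series is dominated by a constant times Σ 1/n², which converges (p = 2 > 1).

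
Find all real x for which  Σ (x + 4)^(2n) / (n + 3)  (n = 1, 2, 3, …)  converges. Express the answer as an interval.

(-5, -3)

The ratio of consecutive coefficients is (n + 3)/((n+1) + 3) → 1.
Writing y = (x + 4)², the series in y has radius 1, so |x + 4| < √(1) = 1 and R = 1.
Check x = -3: the terms are asymptotic to a nonzero constant times 1/n, so the series diverges by limit comparison with Σ 1/n.
Check x = -5: comparison with the harmonic series Σ 1/n shows the series diverges.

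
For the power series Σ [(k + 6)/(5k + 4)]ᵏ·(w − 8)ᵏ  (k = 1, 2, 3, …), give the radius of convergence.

R = 5

Applying the root test, |a_k|^(1/k) = (k + 6)/(5k + 4) → 1/5.
Hence the series converges for |w − 8| < 1/(1/5) = 5, so the radius of convergence is 5.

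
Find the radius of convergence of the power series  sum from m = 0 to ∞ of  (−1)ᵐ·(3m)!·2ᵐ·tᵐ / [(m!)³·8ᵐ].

R = 4/27

The ratio of consecutive coefficients is (3m+1)·(3m+2)·(3m+3)/(m+1)³ · 2/8 → 27/4.
Hence the series converges for |t| < 1/(27/4) = 4/27, so the radius of convergence is 4/27.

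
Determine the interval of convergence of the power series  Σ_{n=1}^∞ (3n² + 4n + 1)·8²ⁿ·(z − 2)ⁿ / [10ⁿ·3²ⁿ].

The ratio of consecutive coefficients is [(3(n+1)² + 4(n+1) + 1)/(3n² + 4n + 1)] · 64/(10·9) → 32/45.
Convergence for |z − 2| · 32/45 < 1, i.e. |z − 2| < 45/32. So R = 45/32.
Check z = 109/32: the terms have absolute value of order n², which does not tend to 0, so the series diverges by the divergence test.
When z = 19/32, the terms do not tend to 0, so the series diverges.

(19/32, 109/32)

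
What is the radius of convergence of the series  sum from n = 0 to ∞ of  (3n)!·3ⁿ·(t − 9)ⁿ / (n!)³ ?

R = 1/81

The ratio of consecutive coefficients is (3n+1)·(3n+2)·(3n+3)/(n+1)³ · 3 → 81.
Convergence for |t − 9| · 81 < 1, i.e. |t − 9| < 1/81. So R = 1/81.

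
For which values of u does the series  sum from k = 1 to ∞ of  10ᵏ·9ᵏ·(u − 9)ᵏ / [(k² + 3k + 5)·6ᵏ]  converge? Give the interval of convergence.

[134/15, 136/15]

By the ratio test, |a_{k+1}/a_k| = [(k² + 3k + 5)/((k+1)² + 3(k+1) + 5)] · 10·9/6 → 15.
Convergence for |u − 9| · 15 < 1, i.e. |u − 9| < 1/15. So R = 1/15.
At u = 136/15: the series is dominated by a constant times Σ 1/k², which converges (p = 2 > 1).
When u = 134/15, the series is dominated by a constant times Σ 1/k², which converges (p = 2 > 1).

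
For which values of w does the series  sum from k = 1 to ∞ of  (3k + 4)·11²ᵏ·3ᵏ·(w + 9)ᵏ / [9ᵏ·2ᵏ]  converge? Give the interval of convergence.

(-1095/121, -1083/121)

Apply the ratio test: |a_{k+1}| / |a_k| = [(3(k+1) + 4)/(3k + 4)] · 121·3/(9·2), which tends to 121/6 as k → ∞.
Convergence for |w + 9| · 121/6 < 1, i.e. |w + 9| < 6/121. So R = 6/121.
When w = -1083/121, the terms do not tend to 0, so the series diverges.
Endpoint w = -1095/121: the k-th term does not approach 0; divergence by the term test.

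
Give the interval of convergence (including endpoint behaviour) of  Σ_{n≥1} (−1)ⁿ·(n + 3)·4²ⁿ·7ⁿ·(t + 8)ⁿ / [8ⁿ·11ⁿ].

Ratio test: |a_{n+1}/a_n| = [((n+1) + 3)/(n + 3)] · 16·7/(8·11) → 14/11 as n → ∞.
Thus R = 1/(14/11) = 11/14.
Endpoint t = -101/14: the terms have absolute value of order n, which does not tend to 0, so the series diverges by the divergence test.
At t = -123/14: the terms do not tend to 0, so the series diverges.

(-123/14, -101/14)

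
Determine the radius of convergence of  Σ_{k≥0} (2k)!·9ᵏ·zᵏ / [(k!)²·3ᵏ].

R = 1/12

Ratio test: |a_{k+1}/a_k| = (2k+1)·(2k+2)/(k+1)² · 9/3 → 12 as k → ∞.
Convergence for |z| · 12 < 1, i.e. |z| < 1/12. So R = 1/12.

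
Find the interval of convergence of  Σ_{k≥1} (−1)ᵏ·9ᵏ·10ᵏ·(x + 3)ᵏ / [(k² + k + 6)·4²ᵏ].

Ratio test: |a_{k+1}/a_k| = [(k² + k + 6)/((k+1)² + (k+1) + 6)] · 9·10/16 → 45/8 as k → ∞.
Hence the series converges for |x + 3| < 1/(45/8) = 8/45, so the radius of convergence is 8/45.
Endpoint x = -127/45: absolute convergence follows by limit comparison with Σ 1/k².
Check x = -143/45: the terms are on the order of 1/k², so the series converges absolutely by comparison with the p-series (p = 2 > 1).

[-143/45, -127/45]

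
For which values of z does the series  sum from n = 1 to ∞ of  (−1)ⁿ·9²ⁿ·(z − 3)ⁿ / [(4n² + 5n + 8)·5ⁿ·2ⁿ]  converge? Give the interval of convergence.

By the ratio test, |a_{n+1}/a_n| = [(4n² + 5n + 8)/(4(n+1)² + 5(n+1) + 8)] · 81/(5·2) → 81/10.
Hence the series converges for |z − 3| < 1/(81/10) = 10/81, so the radius of convergence is 10/81.
Check z = 253/81: absolute convergence follows by limit comparison with Σ 1/n².
Endpoint z = 233/81: the terms are on the order of 1/n², so the series converges absolutely by comparison with the p-series (p = 2 > 1).

[233/81, 253/81]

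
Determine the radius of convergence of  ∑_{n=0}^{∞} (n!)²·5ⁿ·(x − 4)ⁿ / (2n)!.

R = 4/5

Apply the ratio test: |a_{n+1}| / |a_n| = (n+1)²/[(2n+1)·(2n+2)] · 5, which tends to 5/4 as n → ∞.
Convergence for |x − 4| · 5/4 < 1, i.e. |x − 4| < 4/5. So R = 4/5.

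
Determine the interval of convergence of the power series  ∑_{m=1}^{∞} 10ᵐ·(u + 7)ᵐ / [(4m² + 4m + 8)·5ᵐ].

By the ratio test, |a_{m+1}/a_m| = [(4m² + 4m + 8)/(4(m+1)² + 4(m+1) + 8)] · 10/5 → 2.
Thus R = 1/(2) = 1/2.
Check u = -13/2: absolute convergence follows by limit comparison with Σ 1/m².
Check u = -15/2: the terms are on the order of 1/m², so the series converges absolutely by comparison with the p-series (p = 2 > 1).

[-15/2, -13/2]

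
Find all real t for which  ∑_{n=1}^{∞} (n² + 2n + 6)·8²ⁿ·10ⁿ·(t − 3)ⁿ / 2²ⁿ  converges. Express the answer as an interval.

(479/160, 481/160)

Ratio test: |a_{n+1}/a_n| = [((n+1)² + 2(n+1) + 6)/(n² + 2n + 6)] · 64·10/4 → 160 as n → ∞.
Hence the series converges for |t − 3| < 1/(160) = 1/160, so the radius of convergence is 1/160.
Endpoint t = 481/160: the terms have absolute value of order n², which does not tend to 0, so the series diverges by the divergence test.
Endpoint t = 479/160: the n-th term does not approach 0; divergence by the term test.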